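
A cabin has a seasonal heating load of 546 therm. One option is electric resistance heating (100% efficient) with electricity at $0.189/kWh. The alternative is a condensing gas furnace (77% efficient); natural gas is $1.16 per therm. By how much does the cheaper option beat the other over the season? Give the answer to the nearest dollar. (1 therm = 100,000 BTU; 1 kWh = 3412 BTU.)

Heat load = 546 therm × 100,000 = 54,600,000 BTU
Gas: input = 54,600,000 / 0.77 = 70,909,091 BTU = 709.1 therm → 709.1 × $1.16 = $822.55
Electric: 54,600,000 BTU / 3412 = 16,000 kWh → × $0.189 = $3,024.44
Difference = |$822.55 − $3,024.44| = $2,201.90 ≈ $2202

$2202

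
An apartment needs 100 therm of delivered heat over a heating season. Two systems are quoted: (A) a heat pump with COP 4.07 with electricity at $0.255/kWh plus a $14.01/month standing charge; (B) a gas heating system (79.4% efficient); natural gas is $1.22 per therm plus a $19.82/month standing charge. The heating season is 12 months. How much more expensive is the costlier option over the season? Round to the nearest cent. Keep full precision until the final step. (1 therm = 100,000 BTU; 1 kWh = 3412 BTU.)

$39.75

Heat load = 100 therm × 100,000 = 10,000,000 BTU
Gas: input = 10,000,000 / 0.794 = 12,594,458 BTU = 125.9 therm → 125.9 × $1.22 = $153.65; + 12 × $19.82 standing = $391.49
Heat pump: 10,000,000 BTU / 3412 = 2,931 kWh heat; / 4.07 = 720.1 kWh in → × $0.255 = $183.63; + 12 × $14.01 standing = $351.75
Difference = |$391.49 − $351.75| = $39.75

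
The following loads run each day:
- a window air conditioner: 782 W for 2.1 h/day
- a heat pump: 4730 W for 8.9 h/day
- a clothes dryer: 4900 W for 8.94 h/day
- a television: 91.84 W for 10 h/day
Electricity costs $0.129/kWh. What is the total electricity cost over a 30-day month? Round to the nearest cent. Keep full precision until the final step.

$342.35

window air conditioner: 782 W × 2.1 h × 30 d = 49,266 Wh = 49.27 kWh
heat pump: 4730 W × 8.9 h × 30 d = 1,262,910 Wh = 1,263 kWh
clothes dryer: 4900 W × 8.94 h × 30 d = 1,314,180 Wh = 1,314 kWh
television: 91.84 W × 10 h × 30 d = 27,552 Wh = 27.55 kWh
Total energy = 49.27 + 1,263 + 1,314 + 27.55 = 2,654 kWh
Cost = 2,654 kWh × $0.129 = $342.35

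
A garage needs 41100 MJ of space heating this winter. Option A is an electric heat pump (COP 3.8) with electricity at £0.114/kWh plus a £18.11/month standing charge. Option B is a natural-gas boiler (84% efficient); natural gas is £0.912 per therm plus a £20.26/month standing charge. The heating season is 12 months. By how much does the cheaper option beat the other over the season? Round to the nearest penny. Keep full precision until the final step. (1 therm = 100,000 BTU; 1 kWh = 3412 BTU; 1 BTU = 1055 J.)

£106.23

Heat load = 41100 MJ = 41,100,000,000 J / 1055 = 38,957,346 BTU
Gas: input = 38,957,346 / 0.84 = 46,377,793 BTU = 463.8 therm → 463.8 × £0.912 = £422.97; + 12 × £20.26 standing = £666.09
Heat pump: 38,957,346 BTU / 3412 = 11,420 kWh heat; / 3.8 = 3,005 kWh in → × £0.114 = £342.53; + 12 × £18.11 standing = £559.85
Difference = |£666.09 − £559.85| = £106.23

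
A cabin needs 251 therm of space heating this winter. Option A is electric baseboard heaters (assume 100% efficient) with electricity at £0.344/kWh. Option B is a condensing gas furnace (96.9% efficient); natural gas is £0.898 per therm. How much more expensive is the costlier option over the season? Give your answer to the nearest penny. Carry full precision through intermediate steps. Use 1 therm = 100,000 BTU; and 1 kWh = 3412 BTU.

£2297.99

Heat load = 251 therm × 100,000 = 25,100,000 BTU
Gas: input = 25,100,000 / 0.969 = 25,902,993 BTU = 259 therm → 259 × £0.898 = £232.61
Electric: 25,100,000 BTU / 3412 = 7,356 kWh → × £0.344 = £2,530.60
Difference = |£232.61 − £2,530.60| = £2,297.99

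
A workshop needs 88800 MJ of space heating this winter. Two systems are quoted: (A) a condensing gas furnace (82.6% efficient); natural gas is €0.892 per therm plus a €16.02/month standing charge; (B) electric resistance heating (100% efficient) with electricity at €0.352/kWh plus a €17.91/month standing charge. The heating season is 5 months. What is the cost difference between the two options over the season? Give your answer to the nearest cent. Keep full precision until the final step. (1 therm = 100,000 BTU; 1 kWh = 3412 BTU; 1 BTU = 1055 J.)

Heat load = 88800 MJ = 88,800,000,000 J / 1055 = 84,170,616 BTU
Gas: input = 84,170,616 / 0.826 = 101,901,472 BTU = 1,019 therm → 1,019 × €0.892 = €908.96; + 5 × €16.02 standing = €989.06
Electric: 84,170,616 BTU / 3412 = 24,670 kWh → × €0.352 = €8,683.49; + 5 × €17.91 standing = €8,773.04
Difference = |€989.06 − €8,773.04| = €7,783.98

€7783.98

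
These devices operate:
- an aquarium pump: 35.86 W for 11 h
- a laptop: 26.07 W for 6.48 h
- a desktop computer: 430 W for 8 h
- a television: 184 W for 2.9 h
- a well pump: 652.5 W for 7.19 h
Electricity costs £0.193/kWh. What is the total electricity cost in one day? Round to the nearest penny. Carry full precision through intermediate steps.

aquarium pump: 35.86 W × 11 h = 394 Wh = 0.3945 kWh
laptop: 26.07 W × 6.48 h = 169 Wh = 0.1689 kWh
desktop computer: 430 W × 8 h = 3,440 Wh = 3.44 kWh
television: 184 W × 2.9 h = 534 Wh = 0.5336 kWh
well pump: 652.5 W × 7.19 h = 4,691 Wh = 4.691 kWh
Total energy = 0.3945 + 0.1689 + 3.44 + 0.5336 + 4.691 = 9.228 kWh
Cost = 9.228 kWh × £0.193 = £1.78

£1.78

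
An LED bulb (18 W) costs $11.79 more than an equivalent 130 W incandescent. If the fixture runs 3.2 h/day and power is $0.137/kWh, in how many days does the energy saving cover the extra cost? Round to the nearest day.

240 days

Power saved = 130 − 18 = 112 W
Daily energy saved = 112 W × 3.2 h = 358.4 Wh = 0.3584 kWh
Daily savings = 0.3584 × $0.137 = $0.0491
Payback = $11.79 / $0.0491 per day = 240.1 days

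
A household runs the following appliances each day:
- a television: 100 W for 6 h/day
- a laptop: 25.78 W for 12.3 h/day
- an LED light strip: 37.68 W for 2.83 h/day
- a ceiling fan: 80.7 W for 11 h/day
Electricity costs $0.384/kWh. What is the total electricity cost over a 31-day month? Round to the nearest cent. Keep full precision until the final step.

$22.75

television: 100 W × 6 h × 31 d = 18,600 Wh = 18.6 kWh
laptop: 25.78 W × 12.3 h × 31 d = 9,830 Wh = 9.83 kWh
LED light strip: 37.68 W × 2.83 h × 31 d = 3,306 Wh = 3.306 kWh
ceiling fan: 80.7 W × 11 h × 31 d = 27,519 Wh = 27.52 kWh
Total energy = 18.6 + 9.83 + 3.306 + 27.52 = 59.25 kWh
Cost = 59.25 kWh × $0.384 = $22.75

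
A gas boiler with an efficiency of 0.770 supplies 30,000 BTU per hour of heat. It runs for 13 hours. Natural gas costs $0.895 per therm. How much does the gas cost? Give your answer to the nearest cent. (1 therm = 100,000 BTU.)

Heat delivered = 30,000 BTU/h × 13 h = 390,000 BTU
Gas input = 390,000 / 0.770 = 506,494 BTU
= 506,494 / 100,000 = 5.065 therm
Cost = 5.065 × $0.895/therm = $4.53

$4.53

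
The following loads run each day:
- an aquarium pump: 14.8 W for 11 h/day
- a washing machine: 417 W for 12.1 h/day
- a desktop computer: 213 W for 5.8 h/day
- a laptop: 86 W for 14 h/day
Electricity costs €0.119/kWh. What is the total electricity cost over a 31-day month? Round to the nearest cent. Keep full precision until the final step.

aquarium pump: 14.8 W × 11 h × 31 d = 5,047 Wh = 5.047 kWh
washing machine: 417 W × 12.1 h × 31 d = 156,417 Wh = 156.4 kWh
desktop computer: 213 W × 5.8 h × 31 d = 38,297 Wh = 38.3 kWh
laptop: 86 W × 14 h × 31 d = 37,324 Wh = 37.32 kWh
Total energy = 5.047 + 156.4 + 38.3 + 37.32 = 237.1 kWh
Cost = 237.1 kWh × €0.119 = €28.21

€28.21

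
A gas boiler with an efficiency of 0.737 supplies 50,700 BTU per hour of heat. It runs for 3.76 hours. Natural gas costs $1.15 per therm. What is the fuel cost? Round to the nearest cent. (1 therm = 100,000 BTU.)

$2.97

Heat delivered = 50,700 BTU/h × 3.76 h = 190,632 BTU
Gas input = 190,632 / 0.737 = 258,659 BTU
= 258,659 / 100,000 = 2.587 therm
Cost = 2.587 × $1.15/therm = $2.97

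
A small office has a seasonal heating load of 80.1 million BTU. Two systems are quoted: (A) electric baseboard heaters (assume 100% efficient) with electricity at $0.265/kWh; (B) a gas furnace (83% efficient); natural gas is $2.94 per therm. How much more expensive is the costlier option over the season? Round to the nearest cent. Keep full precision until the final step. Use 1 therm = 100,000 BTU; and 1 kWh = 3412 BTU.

Heat load = 80.1 × 10⁶ BTU = 80,100,000 BTU
Gas: input = 80,100,000 / 0.83 = 96,506,024 BTU = 965.1 therm → 965.1 × $2.94 = $2,837.28
Electric: 80,100,000 BTU / 3412 = 23,480 kWh → × $0.265 = $6,221.13
Difference = |$2,837.28 − $6,221.13| = $3,383.85

$3383.85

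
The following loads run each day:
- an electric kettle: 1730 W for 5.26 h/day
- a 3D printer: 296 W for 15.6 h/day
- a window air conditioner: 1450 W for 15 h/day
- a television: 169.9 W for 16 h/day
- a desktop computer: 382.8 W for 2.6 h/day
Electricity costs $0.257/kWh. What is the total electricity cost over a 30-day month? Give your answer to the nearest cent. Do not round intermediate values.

electric kettle: 1730 W × 5.26 h × 30 d = 272,994 Wh = 273 kWh
3D printer: 296 W × 15.6 h × 30 d = 138,528 Wh = 138.5 kWh
window air conditioner: 1450 W × 15 h × 30 d = 652,500 Wh = 652.5 kWh
television: 169.9 W × 16 h × 30 d = 81,552 Wh = 81.55 kWh
desktop computer: 382.8 W × 2.6 h × 30 d = 29,858 Wh = 29.86 kWh
Total energy = 273 + 138.5 + 652.5 + 81.55 + 29.86 = 1,175 kWh
Cost = 1,175 kWh × $0.257 = $302.09

$302.09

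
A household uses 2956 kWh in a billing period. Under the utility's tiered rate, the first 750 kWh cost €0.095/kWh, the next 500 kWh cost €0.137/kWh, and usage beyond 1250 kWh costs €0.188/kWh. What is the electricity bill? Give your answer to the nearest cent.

First 750 kWh × €0.095 = €71.25
Next 500 kWh × €0.137 = €68.50
Remaining 1706 kWh × €0.188 = €320.73
Total = €460.48

€460.48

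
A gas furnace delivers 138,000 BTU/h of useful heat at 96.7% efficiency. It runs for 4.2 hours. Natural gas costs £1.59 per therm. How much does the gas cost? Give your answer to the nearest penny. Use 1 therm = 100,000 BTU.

Heat delivered = 138,000 BTU/h × 4.2 h = 579,600 BTU
Gas input = 579,600 / 0.967 = 599,380 BTU
= 599,380 / 100,000 = 5.994 therm
Cost = 5.994 × £1.59/therm = £9.53

£9.53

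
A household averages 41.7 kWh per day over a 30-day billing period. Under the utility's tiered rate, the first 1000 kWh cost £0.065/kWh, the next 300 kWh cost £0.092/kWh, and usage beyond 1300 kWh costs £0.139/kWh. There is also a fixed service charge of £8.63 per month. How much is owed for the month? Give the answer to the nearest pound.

Usage = 41.7 kWh/day × 30 days = 1251 kWh
First 1000 kWh × £0.065 = £65.00
Next 251 kWh × £0.092 = £23.09
Remaining tier: 0 kWh (not reached)
Energy charge = £88.09; + service £8.63 = £96.72 ≈ £97

£97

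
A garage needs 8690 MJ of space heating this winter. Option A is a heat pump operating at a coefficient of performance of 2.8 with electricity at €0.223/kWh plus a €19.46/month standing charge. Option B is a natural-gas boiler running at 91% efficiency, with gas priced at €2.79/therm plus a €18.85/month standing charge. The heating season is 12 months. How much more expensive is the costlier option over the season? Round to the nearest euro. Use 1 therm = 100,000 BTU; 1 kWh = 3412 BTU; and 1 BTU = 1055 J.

Heat load = 8690 MJ = 8,690,000,000 J / 1055 = 8,236,967 BTU
Gas: input = 8,236,967 / 0.91 = 9,051,612 BTU = 90.52 therm → 90.52 × €2.79 = €252.54; + 12 × €18.85 standing = €478.74
Heat pump: 8,236,967 BTU / 3412 = 2,414 kWh heat; / 2.8 = 862.2 kWh in → × €0.223 = €192.27; + 12 × €19.46 standing = €425.79
Difference = |€478.74 − €425.79| = €52.95 ≈ €53

€53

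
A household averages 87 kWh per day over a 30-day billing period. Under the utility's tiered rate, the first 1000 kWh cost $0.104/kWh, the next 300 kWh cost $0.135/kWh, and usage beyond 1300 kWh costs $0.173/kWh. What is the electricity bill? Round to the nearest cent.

Usage = 87 kWh/day × 30 days = 2610 kWh
First 1000 kWh × $0.104 = $104.00
Next 300 kWh × $0.135 = $40.50
Remaining 1310 kWh × $0.173 = $226.63
Total = $371.13

$371.13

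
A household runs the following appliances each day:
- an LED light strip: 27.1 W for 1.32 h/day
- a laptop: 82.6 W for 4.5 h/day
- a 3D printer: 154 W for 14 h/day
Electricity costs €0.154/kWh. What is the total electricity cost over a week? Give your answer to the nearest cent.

LED light strip: 27.1 W × 1.32 h × 7 d = 250 Wh = 0.2504 kWh
laptop: 82.6 W × 4.5 h × 7 d = 2,602 Wh = 2.602 kWh
3D printer: 154 W × 14 h × 7 d = 15,092 Wh = 15.09 kWh
Total energy = 0.2504 + 2.602 + 15.09 = 17.94 kWh
Cost = 17.94 kWh × €0.154 = €2.76

€2.76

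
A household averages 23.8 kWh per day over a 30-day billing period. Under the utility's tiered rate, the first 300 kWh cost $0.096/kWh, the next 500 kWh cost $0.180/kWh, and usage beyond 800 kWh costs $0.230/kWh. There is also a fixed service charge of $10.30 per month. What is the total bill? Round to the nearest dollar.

$114

Usage = 23.8 kWh/day × 30 days = 714 kWh
First 300 kWh × $0.096 = $28.80
Next 414 kWh × $0.180 = $74.52
Remaining tier: 0 kWh (not reached)
Energy charge = $103.32; + service $10.30 = $113.62 ≈ $114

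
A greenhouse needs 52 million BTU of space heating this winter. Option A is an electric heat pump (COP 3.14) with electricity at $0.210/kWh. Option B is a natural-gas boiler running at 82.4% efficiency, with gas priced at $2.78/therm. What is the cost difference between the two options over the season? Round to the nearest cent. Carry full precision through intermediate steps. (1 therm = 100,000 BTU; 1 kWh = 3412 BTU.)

Heat load = 52 × 10⁶ BTU = 52,000,000 BTU
Gas: input = 52,000,000 / 0.824 = 63,106,796 BTU = 631.1 therm → 631.1 × $2.78 = $1,754.37
Heat pump: 52,000,000 BTU / 3412 = 15,240 kWh heat; / 3.14 = 4,854 kWh in → × $0.210 = $1,019.26
Difference = |$1,754.37 − $1,019.26| = $735.11

$735.11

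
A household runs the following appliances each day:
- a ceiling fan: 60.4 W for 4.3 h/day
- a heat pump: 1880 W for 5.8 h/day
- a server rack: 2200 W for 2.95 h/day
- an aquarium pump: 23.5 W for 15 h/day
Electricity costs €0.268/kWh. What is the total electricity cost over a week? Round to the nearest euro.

ceiling fan: 60.4 W × 4.3 h × 7 d = 1,818 Wh = 1.818 kWh
heat pump: 1880 W × 5.8 h × 7 d = 76,328 Wh = 76.33 kWh
server rack: 2200 W × 2.95 h × 7 d = 45,430 Wh = 45.43 kWh
aquarium pump: 23.5 W × 15 h × 7 d = 2,468 Wh = 2.467 kWh
Total energy = 1.818 + 76.33 + 45.43 + 2.467 = 126 kWh
Cost = 126 kWh × €0.268 = €33.78 ≈ €34

€34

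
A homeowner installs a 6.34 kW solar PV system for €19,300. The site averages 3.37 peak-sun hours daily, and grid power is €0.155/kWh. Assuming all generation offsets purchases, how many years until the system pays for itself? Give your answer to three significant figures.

16 years

Daily generation = 6.34 kW × 3.37 h = 21.37 kWh
Annual generation = 21.37 × 365 = 7798.5 kWh
Annual savings = 7798.5 × €0.155 = €1,208.77
Payback = €19,300 / €1,208.77 = 16 years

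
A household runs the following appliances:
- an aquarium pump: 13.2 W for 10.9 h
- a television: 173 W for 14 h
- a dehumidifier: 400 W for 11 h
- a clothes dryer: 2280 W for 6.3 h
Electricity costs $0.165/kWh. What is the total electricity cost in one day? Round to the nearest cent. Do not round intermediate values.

aquarium pump: 13.2 W × 10.9 h = 144 Wh = 0.1439 kWh
television: 173 W × 14 h = 2,422 Wh = 2.422 kWh
dehumidifier: 400 W × 11 h = 4,400 Wh = 4.4 kWh
clothes dryer: 2280 W × 6.3 h = 14,364 Wh = 14.36 kWh
Total energy = 0.1439 + 2.422 + 4.4 + 14.36 = 21.33 kWh
Cost = 21.33 kWh × $0.165 = $3.52

$3.52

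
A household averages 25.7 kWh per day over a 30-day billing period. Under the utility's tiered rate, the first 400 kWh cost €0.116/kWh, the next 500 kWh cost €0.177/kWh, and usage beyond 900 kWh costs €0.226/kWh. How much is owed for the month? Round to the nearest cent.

Usage = 25.7 kWh/day × 30 days = 771 kWh
First 400 kWh × €0.116 = €46.40
Next 371 kWh × €0.177 = €65.67
Remaining tier: 0 kWh (not reached)
Total = €112.07

€112.07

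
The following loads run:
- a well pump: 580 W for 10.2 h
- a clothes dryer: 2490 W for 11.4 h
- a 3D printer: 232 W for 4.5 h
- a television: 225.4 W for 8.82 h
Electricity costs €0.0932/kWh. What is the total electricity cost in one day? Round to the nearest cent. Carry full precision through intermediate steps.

well pump: 580 W × 10.2 h = 5,916 Wh = 5.916 kWh
clothes dryer: 2490 W × 11.4 h = 28,386 Wh = 28.39 kWh
3D printer: 232 W × 4.5 h = 1,044 Wh = 1.044 kWh
television: 225.4 W × 8.82 h = 1,988 Wh = 1.988 kWh
Total energy = 5.916 + 28.39 + 1.044 + 1.988 = 37.33 kWh
Cost = 37.33 kWh × €0.0932 = €3.48

€3.48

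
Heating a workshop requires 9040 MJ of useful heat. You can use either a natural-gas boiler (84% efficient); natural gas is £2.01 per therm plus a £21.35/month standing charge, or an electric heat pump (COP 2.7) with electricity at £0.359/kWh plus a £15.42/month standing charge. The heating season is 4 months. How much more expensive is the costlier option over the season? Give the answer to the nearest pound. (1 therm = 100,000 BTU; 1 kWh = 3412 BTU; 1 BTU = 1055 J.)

£105

Heat load = 9040 MJ = 9,040,000,000 J / 1055 = 8,568,720 BTU
Gas: input = 8,568,720 / 0.84 = 10,200,858 BTU = 102 therm → 102 × £2.01 = £205.04; + 4 × £21.35 standing = £290.44
Heat pump: 8,568,720 BTU / 3412 = 2,511 kWh heat; / 2.7 = 930.1 kWh in → × £0.359 = £333.92; + 4 × £15.42 standing = £395.60
Difference = |£290.44 − £395.60| = £105.16 ≈ £105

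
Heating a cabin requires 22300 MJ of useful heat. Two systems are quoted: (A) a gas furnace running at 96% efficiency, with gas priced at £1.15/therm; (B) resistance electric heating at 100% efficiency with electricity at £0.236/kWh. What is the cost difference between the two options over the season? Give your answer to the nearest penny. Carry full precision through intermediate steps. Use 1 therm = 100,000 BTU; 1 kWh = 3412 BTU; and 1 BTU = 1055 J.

£1208.82

Heat load = 22300 MJ = 22,300,000,000 J / 1055 = 21,137,441 BTU
Gas: input = 21,137,441 / 0.96 = 22,018,167 BTU = 220.2 therm → 220.2 × £1.15 = £253.21
Electric: 21,137,441 BTU / 3412 = 6,195 kWh → × £0.236 = £1,462.03
Difference = |£253.21 − £1,462.03| = £1,208.82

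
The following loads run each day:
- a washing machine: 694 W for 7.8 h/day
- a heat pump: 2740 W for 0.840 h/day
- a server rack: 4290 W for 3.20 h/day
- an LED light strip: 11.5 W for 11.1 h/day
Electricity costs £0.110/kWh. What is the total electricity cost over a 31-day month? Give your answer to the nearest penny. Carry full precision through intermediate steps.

£73.56

washing machine: 694 W × 7.8 h × 31 d = 167,809 Wh = 167.8 kWh
heat pump: 2740 W × 0.840 h × 31 d = 71,350 Wh = 71.35 kWh
server rack: 4290 W × 3.20 h × 31 d = 425,568 Wh = 425.6 kWh
LED light strip: 11.5 W × 11.1 h × 31 d = 3,957 Wh = 3.957 kWh
Total energy = 167.8 + 71.35 + 425.6 + 3.957 = 668.7 kWh
Cost = 668.7 kWh × £0.110 = £73.56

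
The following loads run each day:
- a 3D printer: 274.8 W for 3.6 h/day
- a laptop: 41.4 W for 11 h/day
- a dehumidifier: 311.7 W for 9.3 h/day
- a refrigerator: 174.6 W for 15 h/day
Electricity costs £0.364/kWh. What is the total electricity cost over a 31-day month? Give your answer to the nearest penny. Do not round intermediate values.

£78.56

3D printer: 274.8 W × 3.6 h × 31 d = 30,668 Wh = 30.67 kWh
laptop: 41.4 W × 11 h × 31 d = 14,117 Wh = 14.12 kWh
dehumidifier: 311.7 W × 9.3 h × 31 d = 89,863 Wh = 89.86 kWh
refrigerator: 174.6 W × 15 h × 31 d = 81,189 Wh = 81.19 kWh
Total energy = 30.67 + 14.12 + 89.86 + 81.19 = 215.8 kWh
Cost = 215.8 kWh × £0.364 = £78.56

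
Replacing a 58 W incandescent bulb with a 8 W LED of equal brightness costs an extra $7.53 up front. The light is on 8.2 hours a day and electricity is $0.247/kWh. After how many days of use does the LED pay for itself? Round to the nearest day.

Power saved = 58 − 8 = 50 W
Daily energy saved = 50 W × 8.2 h = 410 Wh = 0.41 kWh
Daily savings = 0.41 × $0.247 = $0.1013
Payback = $7.53 / $0.1013 per day = 74.36 days

74 days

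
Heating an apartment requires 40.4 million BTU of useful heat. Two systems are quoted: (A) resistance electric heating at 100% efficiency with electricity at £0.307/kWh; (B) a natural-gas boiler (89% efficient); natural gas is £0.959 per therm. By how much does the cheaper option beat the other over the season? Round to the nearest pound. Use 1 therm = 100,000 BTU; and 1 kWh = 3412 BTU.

£3200

Heat load = 40.4 × 10⁶ BTU = 40,400,000 BTU
Gas: input = 40,400,000 / 0.89 = 45,393,258 BTU = 453.9 therm → 453.9 × £0.959 = £435.32
Electric: 40,400,000 BTU / 3412 = 11,840 kWh → × £0.307 = £3,635.05
Difference = |£435.32 − £3,635.05| = £3,199.73 ≈ £3200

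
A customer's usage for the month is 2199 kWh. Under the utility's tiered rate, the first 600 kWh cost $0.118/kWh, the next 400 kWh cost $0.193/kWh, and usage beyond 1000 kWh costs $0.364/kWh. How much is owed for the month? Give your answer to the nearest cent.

First 600 kWh × $0.118 = $70.80
Next 400 kWh × $0.193 = $77.20
Remaining 1199 kWh × $0.364 = $436.44
Total = $584.44

$584.44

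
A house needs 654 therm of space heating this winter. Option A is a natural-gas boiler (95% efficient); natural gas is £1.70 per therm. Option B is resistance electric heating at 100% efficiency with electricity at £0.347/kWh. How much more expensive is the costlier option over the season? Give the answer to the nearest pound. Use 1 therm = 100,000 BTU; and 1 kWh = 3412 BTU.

£5481

Heat load = 654 therm × 100,000 = 65,400,000 BTU
Gas: input = 65,400,000 / 0.950 = 68,842,105 BTU = 688.4 therm → 688.4 × £1.70 = £1,170.32
Electric: 65,400,000 BTU / 3412 = 19,170 kWh → × £0.347 = £6,651.17
Difference = |£1,170.32 − £6,651.17| = £5,480.86 ≈ £5481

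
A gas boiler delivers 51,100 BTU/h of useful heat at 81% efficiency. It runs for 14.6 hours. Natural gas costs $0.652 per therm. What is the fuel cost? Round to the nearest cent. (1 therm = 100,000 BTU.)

Heat delivered = 51,100 BTU/h × 14.6 h = 746,060 BTU
Gas input = 746,060 / 0.81 = 921,062 BTU
= 921,062 / 100,000 = 9.211 therm
Cost = 9.211 × $0.652/therm = $6.01

$6.01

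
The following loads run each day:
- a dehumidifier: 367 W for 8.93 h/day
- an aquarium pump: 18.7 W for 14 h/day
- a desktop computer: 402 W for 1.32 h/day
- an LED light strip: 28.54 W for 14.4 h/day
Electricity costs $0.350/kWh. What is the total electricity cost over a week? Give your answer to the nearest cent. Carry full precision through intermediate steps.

$10.98

dehumidifier: 367 W × 8.93 h × 7 d = 22,941 Wh = 22.94 kWh
aquarium pump: 18.7 W × 14 h × 7 d = 1,833 Wh = 1.833 kWh
desktop computer: 402 W × 1.32 h × 7 d = 3,714 Wh = 3.714 kWh
LED light strip: 28.54 W × 14.4 h × 7 d = 2,877 Wh = 2.877 kWh
Total energy = 22.94 + 1.833 + 3.714 + 2.877 = 31.37 kWh
Cost = 31.37 kWh × $0.350 = $10.98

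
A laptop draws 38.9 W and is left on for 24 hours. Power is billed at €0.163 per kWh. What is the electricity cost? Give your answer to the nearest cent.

Energy = 38.9 W × 24 h = 934 Wh = 0.9336 kWh
Cost = 0.9336 kWh × €0.163/kWh = €0.15

€0.15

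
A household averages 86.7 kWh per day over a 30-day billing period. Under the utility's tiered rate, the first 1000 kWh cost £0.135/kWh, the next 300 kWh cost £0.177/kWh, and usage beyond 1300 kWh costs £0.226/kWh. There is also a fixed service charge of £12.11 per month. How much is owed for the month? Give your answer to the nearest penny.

Usage = 86.7 kWh/day × 30 days = 2601 kWh
First 1000 kWh × £0.135 = £135.00
Next 300 kWh × £0.177 = £53.10
Remaining 1301 kWh × £0.226 = £294.03
Energy charge = £482.13; + service £12.11 = £494.24

£494.24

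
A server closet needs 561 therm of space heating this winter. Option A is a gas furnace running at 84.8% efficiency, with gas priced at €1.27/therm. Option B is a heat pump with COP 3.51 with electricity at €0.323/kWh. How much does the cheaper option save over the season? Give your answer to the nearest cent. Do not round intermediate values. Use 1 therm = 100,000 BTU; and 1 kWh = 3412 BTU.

Heat load = 561 therm × 100,000 = 56,100,000 BTU
Gas: input = 56,100,000 / 0.848 = 66,155,660 BTU = 661.6 therm → 661.6 × €1.27 = €840.18
Heat pump: 56,100,000 BTU / 3412 = 16,440 kWh heat; / 3.51 = 4,684 kWh in → × €0.323 = €1,513.04
Difference = |€840.18 − €1,513.04| = €672.86

€672.86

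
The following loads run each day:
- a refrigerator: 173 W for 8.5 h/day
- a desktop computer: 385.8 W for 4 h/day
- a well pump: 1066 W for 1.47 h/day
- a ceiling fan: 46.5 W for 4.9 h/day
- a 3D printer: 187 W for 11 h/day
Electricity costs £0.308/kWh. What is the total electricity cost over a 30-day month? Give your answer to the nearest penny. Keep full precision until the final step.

£63.44

refrigerator: 173 W × 8.5 h × 30 d = 44,115 Wh = 44.12 kWh
desktop computer: 385.8 W × 4 h × 30 d = 46,296 Wh = 46.3 kWh
well pump: 1066 W × 1.47 h × 30 d = 47,011 Wh = 47.01 kWh
ceiling fan: 46.5 W × 4.9 h × 30 d = 6,836 Wh = 6.836 kWh
3D printer: 187 W × 11 h × 30 d = 61,710 Wh = 61.71 kWh
Total energy = 44.12 + 46.3 + 47.01 + 6.836 + 61.71 = 206 kWh
Cost = 206 kWh × £0.308 = £63.44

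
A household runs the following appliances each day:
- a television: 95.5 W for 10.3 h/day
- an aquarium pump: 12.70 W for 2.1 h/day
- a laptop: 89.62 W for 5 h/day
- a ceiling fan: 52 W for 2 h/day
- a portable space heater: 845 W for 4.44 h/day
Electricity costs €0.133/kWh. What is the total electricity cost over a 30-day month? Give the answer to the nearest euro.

television: 95.5 W × 10.3 h × 30 d = 29,510 Wh = 29.51 kWh
aquarium pump: 12.70 W × 2.1 h × 30 d = 800 Wh = 0.8001 kWh
laptop: 89.62 W × 5 h × 30 d = 13,443 Wh = 13.44 kWh
ceiling fan: 52 W × 2 h × 30 d = 3,120 Wh = 3.12 kWh
portable space heater: 845 W × 4.44 h × 30 d = 112,554 Wh = 112.6 kWh
Total energy = 29.51 + 0.8001 + 13.44 + 3.12 + 112.6 = 159.4 kWh
Cost = 159.4 kWh × €0.133 = €21.20 ≈ €21

€21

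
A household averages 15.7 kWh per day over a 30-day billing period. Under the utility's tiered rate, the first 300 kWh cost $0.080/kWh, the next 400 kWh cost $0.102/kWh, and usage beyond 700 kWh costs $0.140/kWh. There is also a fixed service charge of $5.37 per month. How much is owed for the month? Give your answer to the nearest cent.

$46.81

Usage = 15.7 kWh/day × 30 days = 471 kWh
First 300 kWh × $0.080 = $24.00
Next 171 kWh × $0.102 = $17.44
Remaining tier: 0 kWh (not reached)
Energy charge = $41.44; + service $5.37 = $46.81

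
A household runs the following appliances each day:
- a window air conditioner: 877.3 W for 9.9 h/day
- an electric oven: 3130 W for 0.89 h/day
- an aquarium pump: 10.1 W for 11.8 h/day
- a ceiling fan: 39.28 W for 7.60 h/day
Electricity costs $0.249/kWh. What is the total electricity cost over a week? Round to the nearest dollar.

$21

window air conditioner: 877.3 W × 9.9 h × 7 d = 60,797 Wh = 60.8 kWh
electric oven: 3130 W × 0.89 h × 7 d = 19,500 Wh = 19.5 kWh
aquarium pump: 10.1 W × 11.8 h × 7 d = 834 Wh = 0.8343 kWh
ceiling fan: 39.28 W × 7.60 h × 7 d = 2,090 Wh = 2.09 kWh
Total energy = 60.8 + 19.5 + 0.8343 + 2.09 = 83.22 kWh
Cost = 83.22 kWh × $0.249 = $20.72 ≈ $21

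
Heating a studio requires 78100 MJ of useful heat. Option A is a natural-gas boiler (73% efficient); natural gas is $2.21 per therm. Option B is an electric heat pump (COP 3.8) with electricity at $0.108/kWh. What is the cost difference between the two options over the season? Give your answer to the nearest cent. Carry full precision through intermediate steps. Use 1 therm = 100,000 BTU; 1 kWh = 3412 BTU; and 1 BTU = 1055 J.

Heat load = 78100 MJ = 78,100,000,000 J / 1055 = 74,028,436 BTU
Gas: input = 74,028,436 / 0.73 = 101,408,816 BTU = 1,014 therm → 1,014 × $2.21 = $2,241.13
Heat pump: 74,028,436 BTU / 3412 = 21,700 kWh heat; / 3.8 = 5,710 kWh in → × $0.108 = $616.64
Difference = |$2,241.13 − $616.64| = $1,624.50

$1624.50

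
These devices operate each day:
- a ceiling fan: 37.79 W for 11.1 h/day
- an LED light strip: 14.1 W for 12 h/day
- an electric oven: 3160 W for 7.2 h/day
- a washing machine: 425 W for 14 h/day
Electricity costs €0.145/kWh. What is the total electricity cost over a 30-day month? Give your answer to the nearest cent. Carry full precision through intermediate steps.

ceiling fan: 37.79 W × 11.1 h × 30 d = 12,584 Wh = 12.58 kWh
LED light strip: 14.1 W × 12 h × 30 d = 5,076 Wh = 5.076 kWh
electric oven: 3160 W × 7.2 h × 30 d = 682,560 Wh = 682.6 kWh
washing machine: 425 W × 14 h × 30 d = 178,500 Wh = 178.5 kWh
Total energy = 12.58 + 5.076 + 682.6 + 178.5 = 878.7 kWh
Cost = 878.7 kWh × €0.145 = €127.41

€127.41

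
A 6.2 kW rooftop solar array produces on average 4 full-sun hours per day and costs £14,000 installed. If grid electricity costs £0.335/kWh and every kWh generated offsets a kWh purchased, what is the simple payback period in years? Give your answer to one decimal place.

4.6 years

Daily generation = 6.2 kW × 4 h = 24.8 kWh
Annual generation = 24.8 × 365 = 9052 kWh
Annual savings = 9052 × £0.335 = £3,032.42
Payback = £14,000 / £3,032.42 = 4.62 years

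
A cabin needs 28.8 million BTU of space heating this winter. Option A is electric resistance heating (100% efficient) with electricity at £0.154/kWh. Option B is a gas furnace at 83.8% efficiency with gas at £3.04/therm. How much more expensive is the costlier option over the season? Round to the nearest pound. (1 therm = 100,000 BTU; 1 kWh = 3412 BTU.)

Heat load = 28.8 × 10⁶ BTU = 28,800,000 BTU
Gas: input = 28,800,000 / 0.838 = 34,367,542 BTU = 343.7 therm → 343.7 × £3.04 = £1,044.77
Electric: 28,800,000 BTU / 3412 = 8,441 kWh → × £0.154 = £1,299.88
Difference = |£1,044.77 − £1,299.88| = £255.11 ≈ £255

£255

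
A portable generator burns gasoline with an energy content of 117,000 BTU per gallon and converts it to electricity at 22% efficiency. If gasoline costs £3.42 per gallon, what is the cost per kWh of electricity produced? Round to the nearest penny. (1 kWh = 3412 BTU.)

Electrical output per gallon = 117,000 BTU × 0.22 / 3412 BTU/kWh = 7.544 kWh
Cost per kWh = £3.42 / 7.544 kWh = £0.453

£0.45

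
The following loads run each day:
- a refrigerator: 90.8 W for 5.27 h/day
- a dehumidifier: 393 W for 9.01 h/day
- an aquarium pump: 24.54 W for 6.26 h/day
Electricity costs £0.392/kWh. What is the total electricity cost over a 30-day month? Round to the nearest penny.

refrigerator: 90.8 W × 5.27 h × 30 d = 14,355 Wh = 14.36 kWh
dehumidifier: 393 W × 9.01 h × 30 d = 106,228 Wh = 106.2 kWh
aquarium pump: 24.54 W × 6.26 h × 30 d = 4,609 Wh = 4.609 kWh
Total energy = 14.36 + 106.2 + 4.609 = 125.2 kWh
Cost = 125.2 kWh × £0.392 = £49.08

£49.08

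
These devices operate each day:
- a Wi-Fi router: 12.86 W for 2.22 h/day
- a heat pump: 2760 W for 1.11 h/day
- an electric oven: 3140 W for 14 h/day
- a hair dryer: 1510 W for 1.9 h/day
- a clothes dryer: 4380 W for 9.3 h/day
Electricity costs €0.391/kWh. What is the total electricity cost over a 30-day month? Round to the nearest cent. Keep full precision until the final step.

€1063.38

Wi-Fi router: 12.86 W × 2.22 h × 30 d = 856 Wh = 0.8565 kWh
heat pump: 2760 W × 1.11 h × 30 d = 91,908 Wh = 91.91 kWh
electric oven: 3140 W × 14 h × 30 d = 1,318,800 Wh = 1,319 kWh
hair dryer: 1510 W × 1.9 h × 30 d = 86,070 Wh = 86.07 kWh
clothes dryer: 4380 W × 9.3 h × 30 d = 1,222,020 Wh = 1,222 kWh
Total energy = 0.8565 + 91.91 + 1,319 + 86.07 + 1,222 = 2,720 kWh
Cost = 2,720 kWh × €0.391 = €1,063.38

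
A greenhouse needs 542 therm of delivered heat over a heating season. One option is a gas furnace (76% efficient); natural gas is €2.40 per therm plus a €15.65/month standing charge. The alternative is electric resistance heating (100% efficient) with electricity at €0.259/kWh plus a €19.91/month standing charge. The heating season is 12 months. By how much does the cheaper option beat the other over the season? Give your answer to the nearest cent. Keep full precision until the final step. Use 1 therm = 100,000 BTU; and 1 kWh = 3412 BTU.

€2453.78

Heat load = 542 therm × 100,000 = 54,200,000 BTU
Gas: input = 54,200,000 / 0.76 = 71,315,789 BTU = 713.2 therm → 713.2 × €2.40 = €1,711.58; + 12 × €15.65 standing = €1,899.38
Electric: 54,200,000 BTU / 3412 = 15,890 kWh → × €0.259 = €4,114.24; + 12 × €19.91 standing = €4,353.16
Difference = |€1,899.38 − €4,353.16| = €2,453.78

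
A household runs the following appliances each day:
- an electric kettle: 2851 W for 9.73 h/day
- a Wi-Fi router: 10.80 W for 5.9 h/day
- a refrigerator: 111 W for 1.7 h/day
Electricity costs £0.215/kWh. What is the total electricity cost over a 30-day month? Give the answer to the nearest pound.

electric kettle: 2851 W × 9.73 h × 30 d = 832,207 Wh = 832.2 kWh
Wi-Fi router: 10.80 W × 5.9 h × 30 d = 1,912 Wh = 1.912 kWh
refrigerator: 111 W × 1.7 h × 30 d = 5,661 Wh = 5.661 kWh
Total energy = 832.2 + 1.912 + 5.661 = 839.8 kWh
Cost = 839.8 kWh × £0.215 = £180.55 ≈ £181

£181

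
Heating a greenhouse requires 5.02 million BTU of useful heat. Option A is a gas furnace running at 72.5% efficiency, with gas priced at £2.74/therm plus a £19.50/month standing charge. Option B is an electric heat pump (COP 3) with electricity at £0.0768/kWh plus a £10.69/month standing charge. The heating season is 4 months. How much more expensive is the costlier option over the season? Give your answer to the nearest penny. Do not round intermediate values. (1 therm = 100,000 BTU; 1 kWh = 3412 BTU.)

£187.30

Heat load = 5.02 × 10⁶ BTU = 5,020,000 BTU
Gas: input = 5,020,000 / 0.725 = 6,924,138 BTU = 69.24 therm → 69.24 × £2.74 = £189.72; + 4 × £19.50 standing = £267.72
Heat pump: 5,020,000 BTU / 3412 = 1,471 kWh heat; / 3 = 490.4 kWh in → × £0.0768 = £37.66; + 4 × £10.69 standing = £80.42
Difference = |£267.72 − £80.42| = £187.30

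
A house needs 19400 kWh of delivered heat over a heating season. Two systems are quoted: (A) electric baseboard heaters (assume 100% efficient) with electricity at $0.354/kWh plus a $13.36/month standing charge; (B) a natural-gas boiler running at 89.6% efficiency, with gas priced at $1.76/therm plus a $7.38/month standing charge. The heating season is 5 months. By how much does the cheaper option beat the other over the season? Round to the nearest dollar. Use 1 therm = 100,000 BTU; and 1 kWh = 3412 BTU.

$5597

Heat load = 19400 kWh × 3412 = 66,192,800 BTU
Gas: input = 66,192,800 / 0.896 = 73,875,893 BTU = 738.8 therm → 738.8 × $1.76 = $1,300.22; + 5 × $7.38 standing = $1,337.12
Electric: 66,192,800 BTU / 3412 = 19,400 kWh → × $0.354 = $6,867.60; + 5 × $13.36 standing = $6,934.40
Difference = |$1,337.12 − $6,934.40| = $5,597.28 ≈ $5597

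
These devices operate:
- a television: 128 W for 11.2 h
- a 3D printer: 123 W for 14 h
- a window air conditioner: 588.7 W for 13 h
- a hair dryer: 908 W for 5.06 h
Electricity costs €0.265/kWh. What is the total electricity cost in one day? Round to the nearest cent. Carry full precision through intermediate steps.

television: 128 W × 11.2 h = 1,434 Wh = 1.434 kWh
3D printer: 123 W × 14 h = 1,722 Wh = 1.722 kWh
window air conditioner: 588.7 W × 13 h = 7,653 Wh = 7.653 kWh
hair dryer: 908 W × 5.06 h = 4,594 Wh = 4.594 kWh
Total energy = 1.434 + 1.722 + 7.653 + 4.594 = 15.4 kWh
Cost = 15.4 kWh × €0.265 = €4.08

€4.08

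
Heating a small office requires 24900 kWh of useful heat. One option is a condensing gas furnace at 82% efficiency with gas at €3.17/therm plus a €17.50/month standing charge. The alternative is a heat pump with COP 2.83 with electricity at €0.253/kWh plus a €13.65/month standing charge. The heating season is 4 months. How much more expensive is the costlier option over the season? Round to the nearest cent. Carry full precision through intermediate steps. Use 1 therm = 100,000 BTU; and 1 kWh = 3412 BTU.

€1073.74

Heat load = 24900 kWh × 3412 = 84,958,800 BTU
Gas: input = 84,958,800 / 0.82 = 103,608,293 BTU = 1,036 therm → 1,036 × €3.17 = €3,284.38; + 4 × €17.50 standing = €3,354.38
Heat pump: 84,958,800 BTU / 3412 = 24,900 kWh heat; / 2.83 = 8,799 kWh in → × €0.253 = €2,226.04; + 4 × €13.65 standing = €2,280.64
Difference = |€3,354.38 − €2,280.64| = €1,073.74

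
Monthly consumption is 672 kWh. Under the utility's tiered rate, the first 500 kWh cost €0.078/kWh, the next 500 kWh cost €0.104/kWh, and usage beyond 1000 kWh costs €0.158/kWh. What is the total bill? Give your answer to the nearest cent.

€56.89

First 500 kWh × €0.078 = €39.00
Next 172 kWh × €0.104 = €17.89
Remaining tier: 0 kWh (not reached)
Total = €56.89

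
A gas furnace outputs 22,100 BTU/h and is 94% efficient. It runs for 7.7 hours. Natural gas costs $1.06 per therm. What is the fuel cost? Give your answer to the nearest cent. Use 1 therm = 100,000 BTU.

$1.92

Heat delivered = 22,100 BTU/h × 7.7 h = 170,170 BTU
Gas input = 170,170 / 0.94 = 181,032 BTU
= 181,032 / 100,000 = 1.81 therm
Cost = 1.81 × $1.06/therm = $1.92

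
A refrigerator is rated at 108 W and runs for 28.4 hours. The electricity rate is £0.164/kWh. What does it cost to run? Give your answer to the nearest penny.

Energy = 108 W × 28.4 h = 3,067 Wh = 3.067 kWh
Cost = 3.067 kWh × £0.164/kWh = £0.50

£0.50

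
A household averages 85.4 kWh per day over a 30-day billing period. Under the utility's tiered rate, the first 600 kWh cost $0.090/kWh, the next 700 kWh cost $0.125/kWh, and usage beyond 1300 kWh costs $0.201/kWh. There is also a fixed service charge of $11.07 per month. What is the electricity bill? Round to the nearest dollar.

$406

Usage = 85.4 kWh/day × 30 days = 2562 kWh
First 600 kWh × $0.090 = $54.00
Next 700 kWh × $0.125 = $87.50
Remaining 1262 kWh × $0.201 = $253.66
Energy charge = $395.16; + service $11.07 = $406.23 ≈ $406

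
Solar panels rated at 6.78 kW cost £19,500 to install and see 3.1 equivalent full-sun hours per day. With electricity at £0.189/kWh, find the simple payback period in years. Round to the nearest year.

13 years

Daily generation = 6.78 kW × 3.1 h = 21.02 kWh
Annual generation = 21.02 × 365 = 7671.6 kWh
Annual savings = 7671.6 × £0.189 = £1,449.93
Payback = £19,500 / £1,449.93 = 13.4 years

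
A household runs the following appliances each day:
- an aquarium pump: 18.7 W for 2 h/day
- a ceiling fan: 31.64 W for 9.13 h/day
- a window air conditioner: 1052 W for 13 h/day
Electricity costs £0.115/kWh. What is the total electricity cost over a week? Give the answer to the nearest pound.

aquarium pump: 18.7 W × 2 h × 7 d = 262 Wh = 0.2618 kWh
ceiling fan: 31.64 W × 9.13 h × 7 d = 2,022 Wh = 2.022 kWh
window air conditioner: 1052 W × 13 h × 7 d = 95,732 Wh = 95.73 kWh
Total energy = 0.2618 + 2.022 + 95.73 = 98.02 kWh
Cost = 98.02 kWh × £0.115 = £11.27 ≈ £11

£11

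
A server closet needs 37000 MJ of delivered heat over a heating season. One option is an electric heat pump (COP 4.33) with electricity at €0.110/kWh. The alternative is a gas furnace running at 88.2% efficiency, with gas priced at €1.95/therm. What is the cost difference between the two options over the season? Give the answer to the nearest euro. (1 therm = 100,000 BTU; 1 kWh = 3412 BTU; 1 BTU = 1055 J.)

€514

Heat load = 37000 MJ = 37,000,000,000 J / 1055 = 35,071,090 BTU
Gas: input = 35,071,090 / 0.882 = 39,763,141 BTU = 397.6 therm → 397.6 × €1.95 = €775.38
Heat pump: 35,071,090 BTU / 3412 = 10,280 kWh heat; / 4.33 = 2,374 kWh in → × €0.110 = €261.12
Difference = |€775.38 − €261.12| = €514.26 ≈ €514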